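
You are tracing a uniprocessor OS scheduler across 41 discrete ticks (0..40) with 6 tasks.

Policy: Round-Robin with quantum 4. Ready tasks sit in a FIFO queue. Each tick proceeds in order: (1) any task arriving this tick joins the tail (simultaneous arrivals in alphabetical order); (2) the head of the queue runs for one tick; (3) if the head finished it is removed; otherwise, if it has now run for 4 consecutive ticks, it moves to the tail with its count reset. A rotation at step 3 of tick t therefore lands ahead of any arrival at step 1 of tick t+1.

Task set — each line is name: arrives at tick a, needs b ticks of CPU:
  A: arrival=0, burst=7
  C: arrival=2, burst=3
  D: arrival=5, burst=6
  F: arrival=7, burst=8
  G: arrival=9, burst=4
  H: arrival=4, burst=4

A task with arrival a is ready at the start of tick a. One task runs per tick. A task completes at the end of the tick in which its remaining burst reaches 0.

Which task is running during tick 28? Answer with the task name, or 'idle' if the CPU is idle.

t=0: queue=[A] q_used=0 → run A
t=1: queue=[A] q_used=1 → run A
t=2: queue=[A,C] q_used=2 → run A
t=3: queue=[A,C] q_used=3 → run A
t=4: queue=[C,A,H] q_used=0 → run C
t=5: queue=[C,A,H,D] q_used=1 → run C
t=6: queue=[C,A,H,D] q_used=2 → run C
t=7: queue=[A,H,D,F] q_used=0 → run A
t=8: queue=[A,H,D,F] q_used=1 → run A
t=9: queue=[A,H,D,F,G] q_used=2 → run A
t=10: queue=[H,D,F,G] q_used=0 → run H
t=11: queue=[H,D,F,G] q_used=1 → run H
t=12: queue=[H,D,F,G] q_used=2 → run H
t=13: queue=[H,D,F,G] q_used=3 → run H
t=14: queue=[D,F,G] q_used=0 → run D
t=15: queue=[D,F,G] q_used=1 → run D
t=16: queue=[D,F,G] q_used=2 → run D
t=17: queue=[D,F,G] q_used=3 → run D
t=18: queue=[F,G,D] q_used=0 → run F
t=19: queue=[F,G,D] q_used=1 → run F
t=20: queue=[F,G,D] q_used=2 → run F
t=21: queue=[F,G,D] q_used=3 → run F
t=22: queue=[G,D,F] q_used=0 → run G
t=23: queue=[G,D,F] q_used=1 → run G
t=24: queue=[G,D,F] q_used=2 → run G
t=25: queue=[G,D,F] q_used=3 → run G
t=26: queue=[D,F] q_used=0 → run D
t=27: queue=[D,F] q_used=1 → run D
t=28: queue=[F] q_used=0 → run F
t=29: queue=[F] q_used=1 → run F
t=30: queue=[F] q_used=2 → run F
t=31: queue=[F] q_used=3 → run F
t=32: (idle)
t=33: (idle)
t=34: (idle)
t=35: (idle)
t=36: (idle)
t=37: (idle)
t=38: (idle)
t=39: (idle)
t=40: (idle)

running at tick 28 = F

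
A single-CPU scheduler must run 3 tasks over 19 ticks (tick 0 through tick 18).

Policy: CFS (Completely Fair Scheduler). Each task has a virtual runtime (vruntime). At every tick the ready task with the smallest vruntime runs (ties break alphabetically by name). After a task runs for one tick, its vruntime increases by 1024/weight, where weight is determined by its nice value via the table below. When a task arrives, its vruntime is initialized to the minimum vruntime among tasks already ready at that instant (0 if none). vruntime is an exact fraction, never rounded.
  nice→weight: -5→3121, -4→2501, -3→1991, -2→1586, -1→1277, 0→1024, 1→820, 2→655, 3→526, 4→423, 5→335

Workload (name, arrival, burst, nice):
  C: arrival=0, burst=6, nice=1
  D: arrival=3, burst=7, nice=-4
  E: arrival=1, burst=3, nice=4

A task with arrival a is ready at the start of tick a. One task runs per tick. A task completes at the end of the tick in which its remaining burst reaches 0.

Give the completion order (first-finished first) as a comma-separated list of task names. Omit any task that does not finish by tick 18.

t=0: vr[C=0] → run C
t=1: vr[C=256/205 E=256/205] → run C
t=2: vr[C=512/205 E=256/205] → run E
t=3: vr[C=512/205 D=512/205 E=318208/86715] → run C
t=4: vr[C=768/205 D=512/205 E=318208/86715] → run D
t=5: vr[C=768/205 D=36352/12505 E=318208/86715] → run D
t=6: vr[C=768/205 D=41472/12505 E=318208/86715] → run D
t=7: vr[C=768/205 D=46592/12505 E=318208/86715] → run E
t=8: vr[C=768/205 D=46592/12505 E=528128/86715] → run D
t=9: vr[C=768/205 D=51712/12505 E=528128/86715] → run C
t=10: vr[C=1024/205 D=51712/12505 E=528128/86715] → run D
t=11: vr[C=1024/205 D=56832/12505 E=528128/86715] → run D
t=12: vr[C=1024/205 D=61952/12505 E=528128/86715] → run D
t=13: vr[C=1024/205 E=528128/86715] → run C
t=14: vr[C=256/41 E=528128/86715] → run E
t=15: vr[C=256/41] → run C
t=16: (idle)
t=17: (idle)
t=18: (idle)

completion order = D, E, C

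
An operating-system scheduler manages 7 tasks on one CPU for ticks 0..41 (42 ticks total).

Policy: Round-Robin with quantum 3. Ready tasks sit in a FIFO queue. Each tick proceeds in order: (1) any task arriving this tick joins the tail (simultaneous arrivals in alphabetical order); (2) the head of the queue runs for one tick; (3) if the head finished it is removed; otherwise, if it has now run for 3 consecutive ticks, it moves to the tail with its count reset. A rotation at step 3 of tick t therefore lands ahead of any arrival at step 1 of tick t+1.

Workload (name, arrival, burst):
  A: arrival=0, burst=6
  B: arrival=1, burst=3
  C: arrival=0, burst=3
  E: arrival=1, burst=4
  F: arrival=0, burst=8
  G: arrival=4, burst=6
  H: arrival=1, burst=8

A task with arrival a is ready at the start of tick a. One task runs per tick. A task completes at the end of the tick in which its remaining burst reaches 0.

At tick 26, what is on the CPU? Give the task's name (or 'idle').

t=0: queue=[A,C,F] q_used=0 → run A
t=1: queue=[A,C,F,B,E,H] q_used=1 → run A
t=2: queue=[A,C,F,B,E,H] q_used=2 → run A
t=3: queue=[C,F,B,E,H,A] q_used=0 → run C
t=4: queue=[C,F,B,E,H,A,G] q_used=1 → run C
t=5: queue=[C,F,B,E,H,A,G] q_used=2 → run C
t=6: queue=[F,B,E,H,A,G] q_used=0 → run F
t=7: queue=[F,B,E,H,A,G] q_used=1 → run F
t=8: queue=[F,B,E,H,A,G] q_used=2 → run F
t=9: queue=[B,E,H,A,G,F] q_used=0 → run B
t=10: queue=[B,E,H,A,G,F] q_used=1 → run B
t=11: queue=[B,E,H,A,G,F] q_used=2 → run B
t=12: queue=[E,H,A,G,F] q_used=0 → run E
t=13: queue=[E,H,A,G,F] q_used=1 → run E
t=14: queue=[E,H,A,G,F] q_used=2 → run E
t=15: queue=[H,A,G,F,E] q_used=0 → run H
t=16: queue=[H,A,G,F,E] q_used=1 → run H
t=17: queue=[H,A,G,F,E] q_used=2 → run H
t=18: queue=[A,G,F,E,H] q_used=0 → run A
t=19: queue=[A,G,F,E,H] q_used=1 → run A
t=20: queue=[A,G,F,E,H] q_used=2 → run A
t=21: queue=[G,F,E,H] q_used=0 → run G
t=22: queue=[G,F,E,H] q_used=1 → run G
t=23: queue=[G,F,E,H] q_used=2 → run G
t=24: queue=[F,E,H,G] q_used=0 → run F
t=25: queue=[F,E,H,G] q_used=1 → run F
t=26: queue=[F,E,H,G] q_used=2 → run F
t=27: queue=[E,H,G,F] q_used=0 → run E
t=28: queue=[H,G,F] q_used=0 → run H
t=29: queue=[H,G,F] q_used=1 → run H
t=30: queue=[H,G,F] q_used=2 → run H
t=31: queue=[G,F,H] q_used=0 → run G
t=32: queue=[G,F,H] q_used=1 → run G
t=33: queue=[G,F,H] q_used=2 → run G
t=34: queue=[F,H] q_used=0 → run F
t=35: queue=[F,H] q_used=1 → run F
t=36: queue=[H] q_used=0 → run H
t=37: queue=[H] q_used=1 → run H
t=38: (idle)
t=39: (idle)
t=40: (idle)
t=41: (idle)

running at tick 26 = F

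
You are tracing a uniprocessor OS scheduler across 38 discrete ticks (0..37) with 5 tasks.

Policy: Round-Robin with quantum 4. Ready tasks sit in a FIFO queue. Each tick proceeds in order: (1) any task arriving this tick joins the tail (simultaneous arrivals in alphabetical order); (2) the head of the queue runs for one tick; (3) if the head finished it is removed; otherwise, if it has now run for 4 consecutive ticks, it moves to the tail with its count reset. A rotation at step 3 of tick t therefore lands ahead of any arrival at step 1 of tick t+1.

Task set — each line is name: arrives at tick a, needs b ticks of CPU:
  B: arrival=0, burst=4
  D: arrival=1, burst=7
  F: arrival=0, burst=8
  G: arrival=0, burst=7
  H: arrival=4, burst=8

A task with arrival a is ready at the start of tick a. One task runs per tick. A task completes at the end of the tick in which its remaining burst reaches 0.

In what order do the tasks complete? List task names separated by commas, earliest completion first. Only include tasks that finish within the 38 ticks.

completion order = B, F, G, D, H

t=0: queue=[B,F,G] q_used=0 → run B
t=1: queue=[B,F,G,D] q_used=1 → run B
t=2: queue=[B,F,G,D] q_used=2 → run B
t=3: queue=[B,F,G,D] q_used=3 → run B
t=4: queue=[F,G,D,H] q_used=0 → run F
t=5: queue=[F,G,D,H] q_used=1 → run F
t=6: queue=[F,G,D,H] q_used=2 → run F
t=7: queue=[F,G,D,H] q_used=3 → run F
t=8: queue=[G,D,H,F] q_used=0 → run G
t=9: queue=[G,D,H,F] q_used=1 → run G
t=10: queue=[G,D,H,F] q_used=2 → run G
t=11: queue=[G,D,H,F] q_used=3 → run G
t=12: queue=[D,H,F,G] q_used=0 → run D
t=13: queue=[D,H,F,G] q_used=1 → run D
t=14: queue=[D,H,F,G] q_used=2 → run D
t=15: queue=[D,H,F,G] q_used=3 → run D
t=16: queue=[H,F,G,D] q_used=0 → run H
t=17: queue=[H,F,G,D] q_used=1 → run H
t=18: queue=[H,F,G,D] q_used=2 → run H
t=19: queue=[H,F,G,D] q_used=3 → run H
t=20: queue=[F,G,D,H] q_used=0 → run F
t=21: queue=[F,G,D,H] q_used=1 → run F
t=22: queue=[F,G,D,H] q_used=2 → run F
t=23: queue=[F,G,D,H] q_used=3 → run F
t=24: queue=[G,D,H] q_used=0 → run G
t=25: queue=[G,D,H] q_used=1 → run G
t=26: queue=[G,D,H] q_used=2 → run G
t=27: queue=[D,H] q_used=0 → run D
t=28: queue=[D,H] q_used=1 → run D
t=29: queue=[D,H] q_used=2 → run D
t=30: queue=[H] q_used=0 → run H
t=31: queue=[H] q_used=1 → run H
t=32: queue=[H] q_used=2 → run H
t=33: queue=[H] q_used=3 → run H
t=34: (idle)
t=35: (idle)
t=36: (idle)
t=37: (idle)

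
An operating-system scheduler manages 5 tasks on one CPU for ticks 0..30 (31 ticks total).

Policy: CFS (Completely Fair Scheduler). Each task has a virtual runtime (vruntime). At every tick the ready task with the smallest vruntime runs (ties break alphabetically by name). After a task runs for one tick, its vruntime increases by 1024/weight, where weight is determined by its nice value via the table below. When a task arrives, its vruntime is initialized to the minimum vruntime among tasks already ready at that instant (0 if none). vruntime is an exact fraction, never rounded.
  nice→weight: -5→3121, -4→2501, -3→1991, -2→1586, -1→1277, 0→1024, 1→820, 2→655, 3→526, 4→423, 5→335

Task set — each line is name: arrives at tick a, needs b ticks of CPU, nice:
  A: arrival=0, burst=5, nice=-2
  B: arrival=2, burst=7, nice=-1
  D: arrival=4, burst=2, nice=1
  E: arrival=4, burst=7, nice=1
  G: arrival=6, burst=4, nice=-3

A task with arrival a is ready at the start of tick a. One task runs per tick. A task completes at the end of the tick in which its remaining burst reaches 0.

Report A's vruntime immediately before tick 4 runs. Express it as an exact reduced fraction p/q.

vruntime(A, start of tick 4) = 1536/793

t=0: vr[A=0] → run A
t=1: vr[A=512/793] → run A
t=2: vr[A=1024/793 B=1024/793] → run A
t=3: vr[A=1536/793 B=1024/793] → run B
t=4: vr[A=1536/793 B=2119680/1012661 D=1536/793 E=1536/793] → run A
t=5: vr[A=2048/793 B=2119680/1012661 D=1536/793 E=1536/793] → run D
t=6: vr[A=2048/793 B=2119680/1012661 D=517888/162565 E=1536/793 G=1536/793] → run E
t=7: vr[A=2048/793 B=2119680/1012661 D=517888/162565 E=517888/162565 G=1536/793] → run G
t=8: vr[A=2048/793 B=2119680/1012661 D=517888/162565 E=517888/162565 G=3870208/1578863] → run B
t=9: vr[A=2048/793 B=2931712/1012661 D=517888/162565 E=517888/162565 G=3870208/1578863] → run G
t=10: vr[A=2048/793 B=2931712/1012661 D=517888/162565 E=517888/162565 G=4682240/1578863] → run A
t=11: vr[B=2931712/1012661 D=517888/162565 E=517888/162565 G=4682240/1578863] → run B
t=12: vr[B=3743744/1012661 D=517888/162565 E=517888/162565 G=4682240/1578863] → run G
t=13: vr[B=3743744/1012661 D=517888/162565 E=517888/162565 G=5494272/1578863] → run D
t=14: vr[B=3743744/1012661 E=517888/162565 G=5494272/1578863] → run E
t=15: vr[B=3743744/1012661 E=720896/162565 G=5494272/1578863] → run G
t=16: vr[B=3743744/1012661 E=720896/162565] → run B
t=17: vr[B=4555776/1012661 E=720896/162565] → run E
t=18: vr[B=4555776/1012661 E=923904/162565] → run B
t=19: vr[B=5367808/1012661 E=923904/162565] → run B
t=20: vr[B=6179840/1012661 E=923904/162565] → run E
t=21: vr[B=6179840/1012661 E=1126912/162565] → run B
t=22: vr[E=1126912/162565] → run E
t=23: vr[E=265984/32513] → run E
t=24: vr[E=1532928/162565] → run E
t=25: (idle)
t=26: (idle)
t=27: (idle)
t=28: (idle)
t=29: (idle)
t=30: (idle)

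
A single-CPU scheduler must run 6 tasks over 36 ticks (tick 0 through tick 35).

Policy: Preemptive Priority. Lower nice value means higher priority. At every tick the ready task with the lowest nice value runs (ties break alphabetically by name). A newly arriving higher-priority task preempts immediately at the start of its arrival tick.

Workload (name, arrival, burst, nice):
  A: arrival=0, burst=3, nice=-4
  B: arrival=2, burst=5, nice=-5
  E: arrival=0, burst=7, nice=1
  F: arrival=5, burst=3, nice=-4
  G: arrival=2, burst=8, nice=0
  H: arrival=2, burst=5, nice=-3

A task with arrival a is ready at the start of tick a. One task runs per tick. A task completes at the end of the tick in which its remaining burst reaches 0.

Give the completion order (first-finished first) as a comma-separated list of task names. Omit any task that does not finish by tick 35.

completion order = B, A, F, H, G, E

t=0: ready={A,E} → run A
t=1: ready={A,E} → run A
t=2: ready={A,B,E,G,H} → run B
t=3: ready={A,B,E,G,H} → run B
t=4: ready={A,B,E,G,H} → run B
t=5: ready={A,B,E,F,G,H} → run B
t=6: ready={A,B,E,F,G,H} → run B
t=7: ready={A,E,F,G,H} → run A
t=8: ready={E,F,G,H} → run F
t=9: ready={E,F,G,H} → run F
t=10: ready={E,F,G,H} → run F
t=11: ready={E,G,H} → run H
t=12: ready={E,G,H} → run H
t=13: ready={E,G,H} → run H
t=14: ready={E,G,H} → run H
t=15: ready={E,G,H} → run H
t=16: ready={E,G} → run G
t=17: ready={E,G} → run G
t=18: ready={E,G} → run G
t=19: ready={E,G} → run G
t=20: ready={E,G} → run G
t=21: ready={E,G} → run G
t=22: ready={E,G} → run G
t=23: ready={E,G} → run G
t=24: ready={E} → run E
t=25: ready={E} → run E
t=26: ready={E} → run E
t=27: ready={E} → run E
t=28: ready={E} → run E
t=29: ready={E} → run E
t=30: ready={E} → run E
t=31: (idle)
t=32: (idle)
t=33: (idle)
t=34: (idle)
t=35: (idle)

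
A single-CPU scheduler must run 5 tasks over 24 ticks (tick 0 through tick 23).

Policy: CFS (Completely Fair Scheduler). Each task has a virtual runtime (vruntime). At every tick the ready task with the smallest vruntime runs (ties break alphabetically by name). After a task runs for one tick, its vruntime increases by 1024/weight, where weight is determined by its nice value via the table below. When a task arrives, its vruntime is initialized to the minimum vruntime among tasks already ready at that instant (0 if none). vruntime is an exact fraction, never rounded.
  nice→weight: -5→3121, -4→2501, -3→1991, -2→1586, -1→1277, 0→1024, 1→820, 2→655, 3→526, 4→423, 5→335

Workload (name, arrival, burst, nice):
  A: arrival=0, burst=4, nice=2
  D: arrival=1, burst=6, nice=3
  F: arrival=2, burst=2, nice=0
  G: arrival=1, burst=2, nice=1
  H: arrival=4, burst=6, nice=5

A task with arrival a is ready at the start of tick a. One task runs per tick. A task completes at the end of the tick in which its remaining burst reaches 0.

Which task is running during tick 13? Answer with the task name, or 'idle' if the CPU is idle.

t=0: vr[A=0] → run A
t=1: vr[A=1024/655 D=1024/655 G=1024/655] → run A
t=2: vr[A=2048/655 D=1024/655 F=1024/655 G=1024/655] → run D
t=3: vr[A=2048/655 D=604672/172265 F=1024/655 G=1024/655] → run F
t=4: vr[A=2048/655 D=604672/172265 F=1679/655 G=1024/655 H=1024/655] → run G
t=5: vr[A=2048/655 D=604672/172265 F=1679/655 G=15104/5371 H=1024/655] → run H
t=6: vr[A=2048/655 D=604672/172265 F=1679/655 G=15104/5371 H=202752/43885] → run F
t=7: vr[A=2048/655 D=604672/172265 G=15104/5371 H=202752/43885] → run G
t=8: vr[A=2048/655 D=604672/172265 H=202752/43885] → run A
t=9: vr[A=3072/655 D=604672/172265 H=202752/43885] → run D
t=10: vr[A=3072/655 D=940032/172265 H=202752/43885] → run H
t=11: vr[A=3072/655 D=940032/172265 H=336896/43885] → run A
t=12: vr[D=940032/172265 H=336896/43885] → run D
t=13: vr[D=1275392/172265 H=336896/43885] → run D
t=14: vr[D=1610752/172265 H=336896/43885] → run H
t=15: vr[D=1610752/172265 H=94208/8777] → run D
t=16: vr[D=1946112/172265 H=94208/8777] → run H
t=17: vr[D=1946112/172265 H=605184/43885] → run D
t=18: vr[H=605184/43885] → run H
t=19: vr[H=739328/43885] → run H
t=20: (idle)
t=21: (idle)
t=22: (idle)
t=23: (idle)

running at tick 13 = D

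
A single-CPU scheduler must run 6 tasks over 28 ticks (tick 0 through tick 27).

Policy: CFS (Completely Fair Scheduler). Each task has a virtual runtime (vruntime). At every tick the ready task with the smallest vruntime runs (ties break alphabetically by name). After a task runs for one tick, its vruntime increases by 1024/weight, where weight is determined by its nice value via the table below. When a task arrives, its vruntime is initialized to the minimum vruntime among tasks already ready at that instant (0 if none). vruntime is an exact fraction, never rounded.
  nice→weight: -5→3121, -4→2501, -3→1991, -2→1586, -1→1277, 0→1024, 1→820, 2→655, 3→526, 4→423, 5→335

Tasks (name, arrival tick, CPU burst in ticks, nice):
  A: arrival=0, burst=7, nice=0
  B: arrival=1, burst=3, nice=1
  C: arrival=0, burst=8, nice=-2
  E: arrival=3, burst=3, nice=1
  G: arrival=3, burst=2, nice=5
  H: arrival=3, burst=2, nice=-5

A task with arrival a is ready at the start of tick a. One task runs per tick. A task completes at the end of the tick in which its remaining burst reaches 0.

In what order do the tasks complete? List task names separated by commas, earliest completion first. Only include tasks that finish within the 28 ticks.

t=0: vr[A=0 C=0] → run A
t=1: vr[A=1 B=0 C=0] → run B
t=2: vr[A=1 B=256/205 C=0] → run C
t=3: vr[A=1 B=256/205 C=512/793 E=512/793 G=512/793 H=512/793] → run C
t=4: vr[A=1 B=256/205 C=1024/793 E=512/793 G=512/793 H=512/793] → run E
t=5: vr[A=1 B=256/205 C=1024/793 E=307968/162565 G=512/793 H=512/793] → run G
t=6: vr[A=1 B=256/205 C=1024/793 E=307968/162565 G=983552/265655 H=512/793] → run H
t=7: vr[A=1 B=256/205 C=1024/793 E=307968/162565 G=983552/265655 H=2409984/2474953] → run H
t=8: vr[A=1 B=256/205 C=1024/793 E=307968/162565 G=983552/265655] → run A
t=9: vr[A=2 B=256/205 C=1024/793 E=307968/162565 G=983552/265655] → run B
t=10: vr[A=2 B=512/205 C=1024/793 E=307968/162565 G=983552/265655] → run C
t=11: vr[A=2 B=512/205 C=1536/793 E=307968/162565 G=983552/265655] → run E
t=12: vr[A=2 B=512/205 C=1536/793 E=510976/162565 G=983552/265655] → run C
t=13: vr[A=2 B=512/205 C=2048/793 E=510976/162565 G=983552/265655] → run A
t=14: vr[A=3 B=512/205 C=2048/793 E=510976/162565 G=983552/265655] → run B
t=15: vr[A=3 C=2048/793 E=510976/162565 G=983552/265655] → run C
t=16: vr[A=3 C=2560/793 E=510976/162565 G=983552/265655] → run A
t=17: vr[A=4 C=2560/793 E=510976/162565 G=983552/265655] → run E
t=18: vr[A=4 C=2560/793 G=983552/265655] → run C
t=19: vr[A=4 C=3072/793 G=983552/265655] → run G
t=20: vr[A=4 C=3072/793] → run C
t=21: vr[A=4 C=3584/793] → run A
t=22: vr[A=5 C=3584/793] → run C
t=23: vr[A=5] → run A
t=24: vr[A=6] → run A
t=25: (idle)
t=26: (idle)
t=27: (idle)

completion order = H, B, E, G, C, A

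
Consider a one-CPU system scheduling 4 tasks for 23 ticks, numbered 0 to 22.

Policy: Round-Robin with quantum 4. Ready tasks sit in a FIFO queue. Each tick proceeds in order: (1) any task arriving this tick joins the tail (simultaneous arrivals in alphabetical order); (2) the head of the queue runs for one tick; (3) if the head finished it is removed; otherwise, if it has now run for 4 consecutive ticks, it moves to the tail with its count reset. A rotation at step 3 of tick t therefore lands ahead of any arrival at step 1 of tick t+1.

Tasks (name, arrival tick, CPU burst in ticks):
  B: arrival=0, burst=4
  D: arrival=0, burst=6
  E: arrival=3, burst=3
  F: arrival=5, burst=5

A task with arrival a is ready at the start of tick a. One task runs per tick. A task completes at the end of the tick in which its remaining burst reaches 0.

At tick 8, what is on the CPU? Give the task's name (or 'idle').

t=0: queue=[B,D] q_used=0 → run B
t=1: queue=[B,D] q_used=1 → run B
t=2: queue=[B,D] q_used=2 → run B
t=3: queue=[B,D,E] q_used=3 → run B
t=4: queue=[D,E] q_used=0 → run D
t=5: queue=[D,E,F] q_used=1 → run D
t=6: queue=[D,E,F] q_used=2 → run D
t=7: queue=[D,E,F] q_used=3 → run D
t=8: queue=[E,F,D] q_used=0 → run E
t=9: queue=[E,F,D] q_used=1 → run E
t=10: queue=[E,F,D] q_used=2 → run E
t=11: queue=[F,D] q_used=0 → run F
t=12: queue=[F,D] q_used=1 → run F
t=13: queue=[F,D] q_used=2 → run F
t=14: queue=[F,D] q_used=3 → run F
t=15: queue=[D,F] q_used=0 → run D
t=16: queue=[D,F] q_used=1 → run D
t=17: queue=[F] q_used=0 → run F
t=18: (idle)
t=19: (idle)
t=20: (idle)
t=21: (idle)
t=22: (idle)

running at tick 8 = E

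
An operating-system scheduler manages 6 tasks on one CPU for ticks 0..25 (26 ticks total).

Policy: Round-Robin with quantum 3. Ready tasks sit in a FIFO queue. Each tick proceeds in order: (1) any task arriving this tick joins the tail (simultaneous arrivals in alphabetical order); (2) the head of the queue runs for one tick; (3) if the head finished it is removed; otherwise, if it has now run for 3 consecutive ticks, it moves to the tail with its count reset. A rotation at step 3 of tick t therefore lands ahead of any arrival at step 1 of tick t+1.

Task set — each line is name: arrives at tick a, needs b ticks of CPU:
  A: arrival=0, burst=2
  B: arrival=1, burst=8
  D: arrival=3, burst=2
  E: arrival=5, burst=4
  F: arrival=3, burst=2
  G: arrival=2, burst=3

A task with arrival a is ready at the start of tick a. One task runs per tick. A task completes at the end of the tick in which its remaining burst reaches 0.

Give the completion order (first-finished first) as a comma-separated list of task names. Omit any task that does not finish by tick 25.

completion order = A, G, D, F, B, E

t=0: queue=[A] q_used=0 → run A
t=1: queue=[A,B] q_used=1 → run A
t=2: queue=[B,G] q_used=0 → run B
t=3: queue=[B,G,D,F] q_used=1 → run B
t=4: queue=[B,G,D,F] q_used=2 → run B
t=5: queue=[G,D,F,B,E] q_used=0 → run G
t=6: queue=[G,D,F,B,E] q_used=1 → run G
t=7: queue=[G,D,F,B,E] q_used=2 → run G
t=8: queue=[D,F,B,E] q_used=0 → run D
t=9: queue=[D,F,B,E] q_used=1 → run D
t=10: queue=[F,B,E] q_used=0 → run F
t=11: queue=[F,B,E] q_used=1 → run F
t=12: queue=[B,E] q_used=0 → run B
t=13: queue=[B,E] q_used=1 → run B
t=14: queue=[B,E] q_used=2 → run B
t=15: queue=[E,B] q_used=0 → run E
t=16: queue=[E,B] q_used=1 → run E
t=17: queue=[E,B] q_used=2 → run E
t=18: queue=[B,E] q_used=0 → run B
t=19: queue=[B,E] q_used=1 → run B
t=20: queue=[E] q_used=0 → run E
t=21: (idle)
t=22: (idle)
t=23: (idle)
t=24: (idle)
t=25: (idle)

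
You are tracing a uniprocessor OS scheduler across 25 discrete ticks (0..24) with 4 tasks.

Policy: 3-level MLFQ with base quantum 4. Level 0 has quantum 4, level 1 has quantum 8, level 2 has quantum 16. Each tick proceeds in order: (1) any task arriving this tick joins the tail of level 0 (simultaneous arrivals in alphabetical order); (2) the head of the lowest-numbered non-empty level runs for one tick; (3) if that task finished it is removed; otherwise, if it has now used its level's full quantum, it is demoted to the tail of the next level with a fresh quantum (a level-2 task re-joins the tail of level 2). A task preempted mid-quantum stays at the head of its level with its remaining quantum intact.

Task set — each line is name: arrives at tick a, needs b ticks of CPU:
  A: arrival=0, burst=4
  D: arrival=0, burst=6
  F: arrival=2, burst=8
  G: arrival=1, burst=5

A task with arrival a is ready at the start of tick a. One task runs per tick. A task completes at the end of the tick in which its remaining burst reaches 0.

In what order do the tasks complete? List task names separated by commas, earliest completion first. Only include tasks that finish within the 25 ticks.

t=0: L0/L1/L2 = AD/-/- → run A
t=1: L0/L1/L2 = ADG/-/- → run A
t=2: L0/L1/L2 = ADGF/-/- → run A
t=3: L0/L1/L2 = ADGF/-/- → run A
t=4: L0/L1/L2 = DGF/-/- → run D
t=5: L0/L1/L2 = DGF/-/- → run D
t=6: L0/L1/L2 = DGF/-/- → run D
t=7: L0/L1/L2 = DGF/-/- → run D
t=8: L0/L1/L2 = GF/D/- → run G
t=9: L0/L1/L2 = GF/D/- → run G
t=10: L0/L1/L2 = GF/D/- → run G
t=11: L0/L1/L2 = GF/D/- → run G
t=12: L0/L1/L2 = F/DG/- → run F
t=13: L0/L1/L2 = F/DG/- → run F
t=14: L0/L1/L2 = F/DG/- → run F
t=15: L0/L1/L2 = F/DG/- → run F
t=16: L0/L1/L2 = -/DGF/- → run D
t=17: L0/L1/L2 = -/DGF/- → run D
t=18: L0/L1/L2 = -/GF/- → run G
t=19: L0/L1/L2 = -/F/- → run F
t=20: L0/L1/L2 = -/F/- → run F
t=21: L0/L1/L2 = -/F/- → run F
t=22: L0/L1/L2 = -/F/- → run F
t=23: (idle)
t=24: (idle)

completion order = A, D, G, F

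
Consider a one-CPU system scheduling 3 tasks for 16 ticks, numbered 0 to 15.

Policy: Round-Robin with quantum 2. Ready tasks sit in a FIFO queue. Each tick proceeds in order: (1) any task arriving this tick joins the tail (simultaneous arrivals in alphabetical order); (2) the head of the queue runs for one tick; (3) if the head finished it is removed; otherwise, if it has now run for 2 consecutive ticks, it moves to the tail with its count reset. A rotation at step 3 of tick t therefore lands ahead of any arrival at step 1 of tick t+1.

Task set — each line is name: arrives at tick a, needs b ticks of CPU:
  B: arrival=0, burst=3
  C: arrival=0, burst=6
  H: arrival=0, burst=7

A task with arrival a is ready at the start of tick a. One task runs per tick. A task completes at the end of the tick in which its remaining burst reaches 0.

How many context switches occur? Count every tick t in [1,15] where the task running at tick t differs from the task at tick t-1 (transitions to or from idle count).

t=0: queue=[B,C,H] q_used=0 → run B
t=1: queue=[B,C,H] q_used=1 → run B
t=2: queue=[C,H,B] q_used=0 → run C
t=3: queue=[C,H,B] q_used=1 → run C
t=4: queue=[H,B,C] q_used=0 → run H
t=5: queue=[H,B,C] q_used=1 → run H
t=6: queue=[B,C,H] q_used=0 → run B
t=7: queue=[C,H] q_used=0 → run C
t=8: queue=[C,H] q_used=1 → run C
t=9: queue=[H,C] q_used=0 → run H
t=10: queue=[H,C] q_used=1 → run H
t=11: queue=[C,H] q_used=0 → run C
t=12: queue=[C,H] q_used=1 → run C
t=13: queue=[H] q_used=0 → run H
t=14: queue=[H] q_used=1 → run H
t=15: queue=[H] q_used=0 → run H

context switches = 7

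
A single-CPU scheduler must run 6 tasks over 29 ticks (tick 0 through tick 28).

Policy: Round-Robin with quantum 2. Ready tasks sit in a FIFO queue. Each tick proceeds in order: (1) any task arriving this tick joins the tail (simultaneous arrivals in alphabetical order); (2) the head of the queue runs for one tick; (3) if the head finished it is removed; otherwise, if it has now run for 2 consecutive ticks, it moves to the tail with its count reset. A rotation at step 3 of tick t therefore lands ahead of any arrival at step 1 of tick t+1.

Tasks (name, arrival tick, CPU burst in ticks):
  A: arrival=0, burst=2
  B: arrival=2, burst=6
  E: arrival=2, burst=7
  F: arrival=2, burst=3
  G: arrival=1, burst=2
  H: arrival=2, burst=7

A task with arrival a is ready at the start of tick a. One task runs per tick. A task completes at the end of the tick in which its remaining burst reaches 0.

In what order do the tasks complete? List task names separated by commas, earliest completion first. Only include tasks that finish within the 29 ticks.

t=0: queue=[A] q_used=0 → run A
t=1: queue=[A,G] q_used=1 → run A
t=2: queue=[G,B,E,F,H] q_used=0 → run G
t=3: queue=[G,B,E,F,H] q_used=1 → run G
t=4: queue=[B,E,F,H] q_used=0 → run B
t=5: queue=[B,E,F,H] q_used=1 → run B
t=6: queue=[E,F,H,B] q_used=0 → run E
t=7: queue=[E,F,H,B] q_used=1 → run E
t=8: queue=[F,H,B,E] q_used=0 → run F
t=9: queue=[F,H,B,E] q_used=1 → run F
t=10: queue=[H,B,E,F] q_used=0 → run H
t=11: queue=[H,B,E,F] q_used=1 → run H
t=12: queue=[B,E,F,H] q_used=0 → run B
t=13: queue=[B,E,F,H] q_used=1 → run B
t=14: queue=[E,F,H,B] q_used=0 → run E
t=15: queue=[E,F,H,B] q_used=1 → run E
t=16: queue=[F,H,B,E] q_used=0 → run F
t=17: queue=[H,B,E] q_used=0 → run H
t=18: queue=[H,B,E] q_used=1 → run H
t=19: queue=[B,E,H] q_used=0 → run B
t=20: queue=[B,E,H] q_used=1 → run B
t=21: queue=[E,H] q_used=0 → run E
t=22: queue=[E,H] q_used=1 → run E
t=23: queue=[H,E] q_used=0 → run H
t=24: queue=[H,E] q_used=1 → run H
t=25: queue=[E,H] q_used=0 → run E
t=26: queue=[H] q_used=0 → run H
t=27: (idle)
t=28: (idle)

completion order = A, G, F, B, E, H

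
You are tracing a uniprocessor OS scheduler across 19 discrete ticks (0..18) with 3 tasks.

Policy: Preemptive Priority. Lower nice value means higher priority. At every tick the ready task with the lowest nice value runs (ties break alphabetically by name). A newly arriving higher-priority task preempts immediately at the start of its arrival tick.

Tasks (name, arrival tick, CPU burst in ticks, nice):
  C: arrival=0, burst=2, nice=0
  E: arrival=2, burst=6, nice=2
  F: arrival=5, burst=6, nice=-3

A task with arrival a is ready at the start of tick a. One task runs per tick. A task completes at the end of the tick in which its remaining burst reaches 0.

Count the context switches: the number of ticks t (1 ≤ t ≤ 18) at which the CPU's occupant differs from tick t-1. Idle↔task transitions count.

t=0: ready={C} → run C
t=1: ready={C} → run C
t=2: ready={E} → run E
t=3: ready={E} → run E
t=4: ready={E} → run E
t=5: ready={E,F} → run F
t=6: ready={E,F} → run F
t=7: ready={E,F} → run F
t=8: ready={E,F} → run F
t=9: ready={E,F} → run F
t=10: ready={E,F} → run F
t=11: ready={E} → run E
t=12: ready={E} → run E
t=13: ready={E} → run E
t=14: (idle)
t=15: (idle)
t=16: (idle)
t=17: (idle)
t=18: (idle)

context switches = 4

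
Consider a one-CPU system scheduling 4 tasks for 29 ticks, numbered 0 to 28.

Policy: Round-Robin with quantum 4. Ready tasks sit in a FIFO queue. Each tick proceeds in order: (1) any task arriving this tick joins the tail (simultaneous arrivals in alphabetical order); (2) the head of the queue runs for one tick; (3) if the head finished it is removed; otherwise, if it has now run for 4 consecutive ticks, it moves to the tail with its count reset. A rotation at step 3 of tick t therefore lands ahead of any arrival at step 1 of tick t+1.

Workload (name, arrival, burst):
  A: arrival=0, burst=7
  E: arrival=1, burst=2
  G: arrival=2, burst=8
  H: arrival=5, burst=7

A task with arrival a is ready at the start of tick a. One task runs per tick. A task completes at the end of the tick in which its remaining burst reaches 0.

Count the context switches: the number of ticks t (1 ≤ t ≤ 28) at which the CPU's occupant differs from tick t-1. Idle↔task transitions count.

t=0: queue=[A] q_used=0 → run A
t=1: queue=[A,E] q_used=1 → run A
t=2: queue=[A,E,G] q_used=2 → run A
t=3: queue=[A,E,G] q_used=3 → run A
t=4: queue=[E,G,A] q_used=0 → run E
t=5: queue=[E,G,A,H] q_used=1 → run E
t=6: queue=[G,A,H] q_used=0 → run G
t=7: queue=[G,A,H] q_used=1 → run G
t=8: queue=[G,A,H] q_used=2 → run G
t=9: queue=[G,A,H] q_used=3 → run G
t=10: queue=[A,H,G] q_used=0 → run A
t=11: queue=[A,H,G] q_used=1 → run A
t=12: queue=[A,H,G] q_used=2 → run A
t=13: queue=[H,G] q_used=0 → run H
t=14: queue=[H,G] q_used=1 → run H
t=15: queue=[H,G] q_used=2 → run H
t=16: queue=[H,G] q_used=3 → run H
t=17: queue=[G,H] q_used=0 → run G
t=18: queue=[G,H] q_used=1 → run G
t=19: queue=[G,H] q_used=2 → run G
t=20: queue=[G,H] q_used=3 → run G
t=21: queue=[H] q_used=0 → run H
t=22: queue=[H] q_used=1 → run H
t=23: queue=[H] q_used=2 → run H
t=24: (idle)
t=25: (idle)
t=26: (idle)
t=27: (idle)
t=28: (idle)

context switches = 7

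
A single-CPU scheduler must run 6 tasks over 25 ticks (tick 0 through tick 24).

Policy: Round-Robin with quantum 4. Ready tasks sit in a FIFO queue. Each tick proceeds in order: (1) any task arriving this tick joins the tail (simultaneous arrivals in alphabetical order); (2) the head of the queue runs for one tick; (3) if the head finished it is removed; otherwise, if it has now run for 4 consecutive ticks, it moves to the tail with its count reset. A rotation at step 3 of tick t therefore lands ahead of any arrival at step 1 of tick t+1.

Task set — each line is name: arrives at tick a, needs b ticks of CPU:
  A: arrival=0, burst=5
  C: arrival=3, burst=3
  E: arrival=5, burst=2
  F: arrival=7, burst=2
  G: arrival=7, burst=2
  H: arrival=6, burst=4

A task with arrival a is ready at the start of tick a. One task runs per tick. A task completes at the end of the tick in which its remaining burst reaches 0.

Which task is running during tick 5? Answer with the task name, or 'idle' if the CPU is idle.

t=0: queue=[A] q_used=0 → run A
t=1: queue=[A] q_used=1 → run A
t=2: queue=[A] q_used=2 → run A
t=3: queue=[A,C] q_used=3 → run A
t=4: queue=[C,A] q_used=0 → run C
t=5: queue=[C,A,E] q_used=1 → run C
t=6: queue=[C,A,E,H] q_used=2 → run C
t=7: queue=[A,E,H,F,G] q_used=0 → run A
t=8: queue=[E,H,F,G] q_used=0 → run E
t=9: queue=[E,H,F,G] q_used=1 → run E
t=10: queue=[H,F,G] q_used=0 → run H
t=11: queue=[H,F,G] q_used=1 → run H
t=12: queue=[H,F,G] q_used=2 → run H
t=13: queue=[H,F,G] q_used=3 → run H
t=14: queue=[F,G] q_used=0 → run F
t=15: queue=[F,G] q_used=1 → run F
t=16: queue=[G] q_used=0 → run G
t=17: queue=[G] q_used=1 → run G
t=18: (idle)
t=19: (idle)
t=20: (idle)
t=21: (idle)
t=22: (idle)
t=23: (idle)
t=24: (idle)

running at tick 5 = C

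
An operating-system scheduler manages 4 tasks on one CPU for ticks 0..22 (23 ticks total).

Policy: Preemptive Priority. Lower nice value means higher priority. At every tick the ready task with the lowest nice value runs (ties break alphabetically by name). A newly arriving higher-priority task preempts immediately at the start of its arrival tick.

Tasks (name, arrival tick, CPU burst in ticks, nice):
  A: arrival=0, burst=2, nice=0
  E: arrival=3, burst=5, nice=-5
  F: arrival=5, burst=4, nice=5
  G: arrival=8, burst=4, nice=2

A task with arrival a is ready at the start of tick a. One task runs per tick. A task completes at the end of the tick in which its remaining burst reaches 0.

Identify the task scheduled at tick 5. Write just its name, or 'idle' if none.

t=0: ready={A} → run A
t=1: ready={A} → run A
t=2: (idle)
t=3: ready={E} → run E
t=4: ready={E} → run E
t=5: ready={E,F} → run E
t=6: ready={E,F} → run E
t=7: ready={E,F} → run E
t=8: ready={F,G} → run G
t=9: ready={F,G} → run G
t=10: ready={F,G} → run G
t=11: ready={F,G} → run G
t=12: ready={F} → run F
t=13: ready={F} → run F
t=14: ready={F} → run F
t=15: ready={F} → run F
t=16: (idle)
t=17: (idle)
t=18: (idle)
t=19: (idle)
t=20: (idle)
t=21: (idle)
t=22: (idle)

running at tick 5 = E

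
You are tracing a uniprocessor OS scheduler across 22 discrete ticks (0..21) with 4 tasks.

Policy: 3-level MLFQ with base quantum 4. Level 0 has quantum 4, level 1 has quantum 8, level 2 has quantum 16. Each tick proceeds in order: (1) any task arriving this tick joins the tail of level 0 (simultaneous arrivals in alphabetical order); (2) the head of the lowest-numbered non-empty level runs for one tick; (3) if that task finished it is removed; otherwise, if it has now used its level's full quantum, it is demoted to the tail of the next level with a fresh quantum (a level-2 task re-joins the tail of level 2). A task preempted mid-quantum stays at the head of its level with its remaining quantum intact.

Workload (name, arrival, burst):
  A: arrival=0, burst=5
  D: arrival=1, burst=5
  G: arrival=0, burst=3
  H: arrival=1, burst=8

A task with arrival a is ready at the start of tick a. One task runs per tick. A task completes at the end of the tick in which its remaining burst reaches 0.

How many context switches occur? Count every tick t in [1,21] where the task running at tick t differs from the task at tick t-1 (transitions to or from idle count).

t=0: L0/L1/L2 = AG/-/- → run A
t=1: L0/L1/L2 = AGDH/-/- → run A
t=2: L0/L1/L2 = AGDH/-/- → run A
t=3: L0/L1/L2 = AGDH/-/- → run A
t=4: L0/L1/L2 = GDH/A/- → run G
t=5: L0/L1/L2 = GDH/A/- → run G
t=6: L0/L1/L2 = GDH/A/- → run G
t=7: L0/L1/L2 = DH/A/- → run D
t=8: L0/L1/L2 = DH/A/- → run D
t=9: L0/L1/L2 = DH/A/- → run D
t=10: L0/L1/L2 = DH/A/- → run D
t=11: L0/L1/L2 = H/AD/- → run H
t=12: L0/L1/L2 = H/AD/- → run H
t=13: L0/L1/L2 = H/AD/- → run H
t=14: L0/L1/L2 = H/AD/- → run H
t=15: L0/L1/L2 = -/ADH/- → run A
t=16: L0/L1/L2 = -/DH/- → run D
t=17: L0/L1/L2 = -/H/- → run H
t=18: L0/L1/L2 = -/H/- → run H
t=19: L0/L1/L2 = -/H/- → run H
t=20: L0/L1/L2 = -/H/- → run H
t=21: (idle)

context switches = 7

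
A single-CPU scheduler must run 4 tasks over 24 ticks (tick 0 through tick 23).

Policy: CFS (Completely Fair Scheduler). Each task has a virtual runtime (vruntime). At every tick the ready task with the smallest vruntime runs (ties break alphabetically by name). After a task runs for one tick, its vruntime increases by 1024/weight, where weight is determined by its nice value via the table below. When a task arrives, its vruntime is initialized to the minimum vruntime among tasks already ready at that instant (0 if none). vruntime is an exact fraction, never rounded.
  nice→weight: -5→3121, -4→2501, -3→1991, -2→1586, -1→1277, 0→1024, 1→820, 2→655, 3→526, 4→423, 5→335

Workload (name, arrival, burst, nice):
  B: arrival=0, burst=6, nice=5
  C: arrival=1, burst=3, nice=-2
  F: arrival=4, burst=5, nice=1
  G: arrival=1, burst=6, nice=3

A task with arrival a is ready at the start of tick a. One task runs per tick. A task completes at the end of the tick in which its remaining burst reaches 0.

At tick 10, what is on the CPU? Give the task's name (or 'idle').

t=0: vr[B=0] → run B
t=1: vr[B=1024/335 C=1024/335 G=1024/335] → run B
t=2: vr[B=2048/335 C=1024/335 G=1024/335] → run C
t=3: vr[B=2048/335 C=983552/265655 G=1024/335] → run G
t=4: vr[B=2048/335 C=983552/265655 F=983552/265655 G=440832/88105] → run C
t=5: vr[B=2048/335 C=1155072/265655 F=983552/265655 G=440832/88105] → run F
t=6: vr[B=2048/335 C=1155072/265655 F=53927168/10891855 G=440832/88105] → run C
t=7: vr[B=2048/335 F=53927168/10891855 G=440832/88105] → run F
t=8: vr[B=2048/335 F=67528704/10891855 G=440832/88105] → run G
t=9: vr[B=2048/335 F=67528704/10891855 G=612352/88105] → run B
t=10: vr[B=3072/335 F=67528704/10891855 G=612352/88105] → run F
t=11: vr[B=3072/335 F=16226048/2178371 G=612352/88105] → run G
t=12: vr[B=3072/335 F=16226048/2178371 G=783872/88105] → run F
t=13: vr[B=3072/335 F=94731776/10891855 G=783872/88105] → run F
t=14: vr[B=3072/335 G=783872/88105] → run G
t=15: vr[B=3072/335 G=955392/88105] → run B
t=16: vr[B=4096/335 G=955392/88105] → run G
t=17: vr[B=4096/335 G=1126912/88105] → run B
t=18: vr[B=1024/67 G=1126912/88105] → run G
t=19: vr[B=1024/67] → run B
t=20: (idle)
t=21: (idle)
t=22: (idle)
t=23: (idle)

running at tick 10 = F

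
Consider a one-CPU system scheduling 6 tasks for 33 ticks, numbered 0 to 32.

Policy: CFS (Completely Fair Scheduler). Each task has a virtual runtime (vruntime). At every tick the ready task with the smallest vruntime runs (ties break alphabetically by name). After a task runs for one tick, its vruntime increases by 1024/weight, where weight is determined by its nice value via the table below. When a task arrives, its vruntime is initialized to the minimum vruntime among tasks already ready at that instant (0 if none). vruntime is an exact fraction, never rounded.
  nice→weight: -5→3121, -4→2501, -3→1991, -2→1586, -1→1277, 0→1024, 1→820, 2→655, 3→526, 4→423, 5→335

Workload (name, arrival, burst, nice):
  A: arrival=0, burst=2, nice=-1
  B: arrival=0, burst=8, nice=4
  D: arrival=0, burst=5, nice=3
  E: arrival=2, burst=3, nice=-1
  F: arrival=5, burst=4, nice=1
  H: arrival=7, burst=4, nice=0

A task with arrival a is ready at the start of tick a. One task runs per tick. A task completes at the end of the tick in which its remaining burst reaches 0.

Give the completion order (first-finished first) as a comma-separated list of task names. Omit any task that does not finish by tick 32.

completion order = A, E, F, H, D, B

t=0: vr[A=0 B=0 D=0] → run A
t=1: vr[A=1024/1277 B=0 D=0] → run B
t=2: vr[A=1024/1277 B=1024/423 D=0 E=0] → run D
t=3: vr[A=1024/1277 B=1024/423 D=512/263 E=0] → run E
t=4: vr[A=1024/1277 B=1024/423 D=512/263 E=1024/1277] → run A
t=5: vr[B=1024/423 D=512/263 E=1024/1277 F=1024/1277] → run E
t=6: vr[B=1024/423 D=512/263 E=2048/1277 F=1024/1277] → run F
t=7: vr[B=1024/423 D=512/263 E=2048/1277 F=536832/261785 H=2048/1277] → run E
t=8: vr[B=1024/423 D=512/263 F=536832/261785 H=2048/1277] → run H
t=9: vr[B=1024/423 D=512/263 F=536832/261785 H=3325/1277] → run D
t=10: vr[B=1024/423 D=1024/263 F=536832/261785 H=3325/1277] → run F
t=11: vr[B=1024/423 D=1024/263 F=863744/261785 H=3325/1277] → run B
t=12: vr[B=2048/423 D=1024/263 F=863744/261785 H=3325/1277] → run H
t=13: vr[B=2048/423 D=1024/263 F=863744/261785 H=4602/1277] → run F
t=14: vr[B=2048/423 D=1024/263 F=1190656/261785 H=4602/1277] → run H
t=15: vr[B=2048/423 D=1024/263 F=1190656/261785 H=5879/1277] → run D
t=16: vr[B=2048/423 D=1536/263 F=1190656/261785 H=5879/1277] → run F
t=17: vr[B=2048/423 D=1536/263 H=5879/1277] → run H
t=18: vr[B=2048/423 D=1536/263] → run B
t=19: vr[B=1024/141 D=1536/263] → run D
t=20: vr[B=1024/141 D=2048/263] → run B
t=21: vr[B=4096/423 D=2048/263] → run D
t=22: vr[B=4096/423] → run B
t=23: vr[B=5120/423] → run B
t=24: vr[B=2048/141] → run B
t=25: vr[B=7168/423] → run B
t=26: (idle)
t=27: (idle)
t=28: (idle)
t=29: (idle)
t=30: (idle)
t=31: (idle)
t=32: (idle)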